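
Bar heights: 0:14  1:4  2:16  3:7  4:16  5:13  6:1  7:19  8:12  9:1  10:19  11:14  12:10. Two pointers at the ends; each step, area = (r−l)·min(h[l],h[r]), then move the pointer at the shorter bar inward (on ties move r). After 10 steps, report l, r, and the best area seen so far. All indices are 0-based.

l=7, r=9, best area=154

l=0 r=12: min(14,10)*12=120 best=120 *, r--
l=0 r=11: min(14,14)*11=154 best=154 *, r--
l=0 r=10: min(14,19)*10=140 best=154, l++
l=1 r=10: min(4,19)*9=36 best=154, l++
l=2 r=10: min(16,19)*8=128 best=154, l++
l=3 r=10: min(7,19)*7=49 best=154, l++
l=4 r=10: min(16,19)*6=96 best=154, l++
l=5 r=10: min(13,19)*5=65 best=154, l++
l=6 r=10: min(1,19)*4=4 best=154, l++
l=7 r=10: min(19,19)*3=57 best=154, r--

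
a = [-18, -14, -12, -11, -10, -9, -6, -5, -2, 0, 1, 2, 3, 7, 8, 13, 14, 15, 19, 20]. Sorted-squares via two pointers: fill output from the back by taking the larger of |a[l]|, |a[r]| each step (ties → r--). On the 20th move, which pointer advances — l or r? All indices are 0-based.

[0,19] |-18|<=|20| out[19]=400 → r--
[0,18] |-18|<=|19| out[18]=361 → r--
[0,17] |-18|>|15| out[17]=324 → l++
[1,17] |-14|<=|15| out[16]=225 → r--
[1,16] |-14|<=|14| out[15]=196 → r--
[1,15] |-14|>|13| out[14]=196 → l++
[2,15] |-12|<=|13| out[13]=169 → r--
[2,14] |-12|>|8| out[12]=144 → l++
[3,14] |-11|>|8| out[11]=121 → l++
[4,14] |-10|>|8| out[10]=100 → l++
[5,14] |-9|>|8| out[9]=81 → l++
[6,14] |-6|<=|8| out[8]=64 → r--
[6,13] |-6|<=|7| out[7]=49 → r--
[6,12] |-6|>|3| out[6]=36 → l++
[7,12] |-5|>|3| out[5]=25 → l++
[8,12] |-2|<=|3| out[4]=9 → r--
[8,11] |-2|<=|2| out[3]=4 → r--
[8,10] |-2|>|1| out[2]=4 → l++
[9,10] |0|<=|1| out[1]=1 → r--
[9,9] |0|<=|0| out[0]=0 → r--

r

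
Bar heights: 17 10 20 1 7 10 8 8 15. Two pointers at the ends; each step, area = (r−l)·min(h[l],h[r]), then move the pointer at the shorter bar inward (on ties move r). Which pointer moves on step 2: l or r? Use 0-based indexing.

r

l=0 r=8: min(17,15)*8=120 best=120 *, r--
l=0 r=7: min(17,8)*7=56 best=120, r--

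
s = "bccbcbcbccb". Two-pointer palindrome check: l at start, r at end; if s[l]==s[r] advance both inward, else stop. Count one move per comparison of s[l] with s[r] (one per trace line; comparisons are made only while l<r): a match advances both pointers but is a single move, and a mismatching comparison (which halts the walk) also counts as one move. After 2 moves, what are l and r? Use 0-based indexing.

[0,10] 'b'=='b' → l++,r--
[1,9] 'c'=='c' → l++,r--

l=2, r=8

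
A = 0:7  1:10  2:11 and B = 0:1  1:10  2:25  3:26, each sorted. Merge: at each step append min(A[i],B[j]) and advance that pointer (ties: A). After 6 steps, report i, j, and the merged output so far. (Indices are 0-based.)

[i=0,j=0] A[i]=7>B[j]=1 take 1 → j++
[i=0,j=1] A[i]=7<=B[j]=10 take 7 → i++
[i=1,j=1] A[i]=10<=B[j]=10 take 10 → i++
[i=2,j=1] A[i]=11>B[j]=10 take 10 → j++
[i=2,j=2] A[i]=11<=B[j]=25 take 11 → i++
[i=3,j=2] A done, take B[j]=25 → j++

i=3, j=3, merged so far=[1, 7, 10, 10, 11, 25]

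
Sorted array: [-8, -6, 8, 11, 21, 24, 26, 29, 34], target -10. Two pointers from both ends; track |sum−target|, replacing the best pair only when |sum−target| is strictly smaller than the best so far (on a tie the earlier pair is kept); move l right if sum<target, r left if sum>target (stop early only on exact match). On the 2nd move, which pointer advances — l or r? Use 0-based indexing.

r

l=0 r=8: -8+34=26 d=36 *, r--
l=0 r=7: -8+29=21 d=31 *, r--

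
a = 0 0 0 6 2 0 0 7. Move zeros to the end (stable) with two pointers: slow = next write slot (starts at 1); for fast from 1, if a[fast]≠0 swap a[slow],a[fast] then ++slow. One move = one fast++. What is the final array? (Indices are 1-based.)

slow=1 fast=1: a[fast]=0, fast++
slow=1 fast=2: a[fast]=0, fast++
slow=1 fast=3: a[fast]=0, fast++
slow=1 fast=4: a[fast]=6≠0 swap→a[1]=6, slow++,fast++
slow=2 fast=5: a[fast]=2≠0 swap→a[2]=2, slow++,fast++
slow=3 fast=6: a[fast]=0, fast++
slow=3 fast=7: a[fast]=0, fast++
slow=3 fast=8: a[fast]=7≠0 swap→a[3]=7, slow++,fast++

[6, 2, 7, 0, 0, 0, 0, 0]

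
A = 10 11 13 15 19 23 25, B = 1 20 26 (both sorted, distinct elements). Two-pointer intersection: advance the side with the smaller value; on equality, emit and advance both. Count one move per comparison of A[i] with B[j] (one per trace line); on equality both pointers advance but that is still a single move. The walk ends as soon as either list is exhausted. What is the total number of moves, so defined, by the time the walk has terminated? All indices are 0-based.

i=0 j=0: 10>1, j++
i=0 j=1: 10<20, i++
i=1 j=1: 11<20, i++
i=2 j=1: 13<20, i++
i=3 j=1: 15<20, i++
i=4 j=1: 19<20, i++
i=5 j=1: 23>20, j++
i=5 j=2: 23<26, i++
i=6 j=2: 25<26, i++

9 moves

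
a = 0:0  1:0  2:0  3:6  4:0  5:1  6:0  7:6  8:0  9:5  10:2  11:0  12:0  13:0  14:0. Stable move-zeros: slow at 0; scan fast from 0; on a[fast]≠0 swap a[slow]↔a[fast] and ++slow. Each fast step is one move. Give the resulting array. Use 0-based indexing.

[6, 1, 6, 5, 2, 0, 0, 0, 0, 0, 0, 0, 0, 0, 0]

slow=0 fast=0: a[fast]=0, fast++
slow=0 fast=1: a[fast]=0, fast++
slow=0 fast=2: a[fast]=0, fast++
slow=0 fast=3: a[fast]=6≠0 swap→a[0]=6, slow++,fast++
slow=1 fast=4: a[fast]=0, fast++
slow=1 fast=5: a[fast]=1≠0 swap→a[1]=1, slow++,fast++
slow=2 fast=6: a[fast]=0, fast++
slow=2 fast=7: a[fast]=6≠0 swap→a[2]=6, slow++,fast++
slow=3 fast=8: a[fast]=0, fast++
slow=3 fast=9: a[fast]=5≠0 swap→a[3]=5, slow++,fast++
slow=4 fast=10: a[fast]=2≠0 swap→a[4]=2, slow++,fast++
slow=5 fast=11: a[fast]=0, fast++
slow=5 fast=12: a[fast]=0, fast++
slow=5 fast=13: a[fast]=0, fast++
slow=5 fast=14: a[fast]=0, fast++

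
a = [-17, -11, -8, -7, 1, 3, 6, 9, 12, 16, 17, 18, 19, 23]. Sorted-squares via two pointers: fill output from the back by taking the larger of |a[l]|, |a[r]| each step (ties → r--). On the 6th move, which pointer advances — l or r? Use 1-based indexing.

l=1 r=14: |-17|<=|23| out[14]=529, r--
l=1 r=13: |-17|<=|19| out[13]=361, r--
l=1 r=12: |-17|<=|18| out[12]=324, r--
l=1 r=11: |-17|<=|17| out[11]=289, r--
l=1 r=10: |-17|>|16| out[10]=289, l++
l=2 r=10: |-11|<=|16| out[9]=256, r--

r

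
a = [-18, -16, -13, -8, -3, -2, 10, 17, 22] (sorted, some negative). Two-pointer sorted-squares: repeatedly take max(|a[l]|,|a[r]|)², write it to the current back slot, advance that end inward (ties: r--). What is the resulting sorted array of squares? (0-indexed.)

[0,8] |-18|<=|22| out[8]=484 → r--
[0,7] |-18|>|17| out[7]=324 → l++
[1,7] |-16|<=|17| out[6]=289 → r--
[1,6] |-16|>|10| out[5]=256 → l++
[2,6] |-13|>|10| out[4]=169 → l++
[3,6] |-8|<=|10| out[3]=100 → r--
[3,5] |-8|>|-2| out[2]=64 → l++
[4,5] |-3|>|-2| out[1]=9 → l++
[5,5] |-2|<=|-2| out[0]=4 → r--

[4, 9, 64, 100, 169, 256, 289, 324, 484]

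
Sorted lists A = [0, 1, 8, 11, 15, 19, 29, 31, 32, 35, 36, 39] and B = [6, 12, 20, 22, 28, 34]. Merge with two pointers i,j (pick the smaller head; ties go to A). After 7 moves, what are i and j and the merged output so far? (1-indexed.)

i=6, j=3, merged so far=[0, 1, 6, 8, 11, 12, 15]

i=1 j=1: A[i]=0<=B[j]=6 take 0, i++
i=2 j=1: A[i]=1<=B[j]=6 take 1, i++
i=3 j=1: A[i]=8>B[j]=6 take 6, j++
i=3 j=2: A[i]=8<=B[j]=12 take 8, i++
i=4 j=2: A[i]=11<=B[j]=12 take 11, i++
i=5 j=2: A[i]=15>B[j]=12 take 12, j++
i=5 j=3: A[i]=15<=B[j]=20 take 15, i++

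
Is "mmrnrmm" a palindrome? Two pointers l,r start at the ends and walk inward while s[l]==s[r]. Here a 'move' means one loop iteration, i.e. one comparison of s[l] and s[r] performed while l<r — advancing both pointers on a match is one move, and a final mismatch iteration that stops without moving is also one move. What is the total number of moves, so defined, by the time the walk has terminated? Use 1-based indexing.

3 moves

[1,7] 'm'=='m' → l++,r--
[2,6] 'm'=='m' → l++,r--
[3,5] 'r'=='r' → l++,r--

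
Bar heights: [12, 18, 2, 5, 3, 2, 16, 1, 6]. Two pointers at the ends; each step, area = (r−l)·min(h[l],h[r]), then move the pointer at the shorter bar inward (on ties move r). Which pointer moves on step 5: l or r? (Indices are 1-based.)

l=1 r=9: min(12,6)*8=48 best=48 *, r--
l=1 r=8: min(12,1)*7=7 best=48, r--
l=1 r=7: min(12,16)*6=72 best=72 *, l++
l=2 r=7: min(18,16)*5=80 best=80 *, r--
l=2 r=6: min(18,2)*4=8 best=80, r--

r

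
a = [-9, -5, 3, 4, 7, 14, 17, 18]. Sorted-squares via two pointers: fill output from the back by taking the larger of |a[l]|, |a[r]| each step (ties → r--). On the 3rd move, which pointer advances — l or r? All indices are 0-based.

r

l=0 r=7: |-9|<=|18| out[7]=324, r--
l=0 r=6: |-9|<=|17| out[6]=289, r--
l=0 r=5: |-9|<=|14| out[5]=196, r--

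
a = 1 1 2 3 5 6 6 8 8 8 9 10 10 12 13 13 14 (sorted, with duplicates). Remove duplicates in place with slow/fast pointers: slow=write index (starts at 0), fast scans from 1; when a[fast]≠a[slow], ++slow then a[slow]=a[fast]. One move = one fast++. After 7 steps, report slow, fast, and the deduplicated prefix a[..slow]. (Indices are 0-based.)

slow=0 fast=1: a[fast]=1=a[slow] dup, fast++
slow=0 fast=2: a[fast]=2≠a[slow]=1 write a[1]=2, slow++,fast++
slow=1 fast=3: a[fast]=3≠a[slow]=2 write a[2]=3, slow++,fast++
slow=2 fast=4: a[fast]=5≠a[slow]=3 write a[3]=5, slow++,fast++
slow=3 fast=5: a[fast]=6≠a[slow]=5 write a[4]=6, slow++,fast++
slow=4 fast=6: a[fast]=6=a[slow] dup, fast++
slow=4 fast=7: a[fast]=8≠a[slow]=6 write a[5]=8, slow++,fast++

slow=5, fast=8, prefix=[1, 2, 3, 5, 6, 8]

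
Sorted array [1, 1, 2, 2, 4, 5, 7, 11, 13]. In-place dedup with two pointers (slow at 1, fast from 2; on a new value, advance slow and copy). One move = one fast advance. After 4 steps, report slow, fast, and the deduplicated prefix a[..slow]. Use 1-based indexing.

slow=3, fast=6, prefix=[1, 2, 4]

slow=1 fast=2: a[fast]=1=a[slow] dup, fast++
slow=1 fast=3: a[fast]=2≠a[slow]=1 write a[2]=2, slow++,fast++
slow=2 fast=4: a[fast]=2=a[slow] dup, fast++
slow=2 fast=5: a[fast]=4≠a[slow]=2 write a[3]=4, slow++,fast++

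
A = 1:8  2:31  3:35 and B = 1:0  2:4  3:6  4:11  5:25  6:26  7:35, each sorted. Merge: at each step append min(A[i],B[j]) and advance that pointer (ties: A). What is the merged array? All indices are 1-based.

[0, 4, 6, 8, 11, 25, 26, 31, 35, 35]

[i=1,j=1] A[i]=8>B[j]=0 take 0 → j++
[i=1,j=2] A[i]=8>B[j]=4 take 4 → j++
[i=1,j=3] A[i]=8>B[j]=6 take 6 → j++
[i=1,j=4] A[i]=8<=B[j]=11 take 8 → i++
[i=2,j=4] A[i]=31>B[j]=11 take 11 → j++
[i=2,j=5] A[i]=31>B[j]=25 take 25 → j++
[i=2,j=6] A[i]=31>B[j]=26 take 26 → j++
[i=2,j=7] A[i]=31<=B[j]=35 take 31 → i++
[i=3,j=7] A[i]=35<=B[j]=35 take 35 → i++
[i=4,j=7] A done, take B[j]=35 → j++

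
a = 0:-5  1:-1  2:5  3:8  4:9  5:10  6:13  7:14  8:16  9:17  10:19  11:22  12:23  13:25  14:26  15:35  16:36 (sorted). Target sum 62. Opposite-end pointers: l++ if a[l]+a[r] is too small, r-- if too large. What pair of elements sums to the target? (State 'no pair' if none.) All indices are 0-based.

l=0 r=16: -5+36=31 <62, l++
l=1 r=16: -1+36=35 <62, l++
l=2 r=16: 5+36=41 <62, l++
l=3 r=16: 8+36=44 <62, l++
l=4 r=16: 9+36=45 <62, l++
l=5 r=16: 10+36=46 <62, l++
l=6 r=16: 13+36=49 <62, l++
l=7 r=16: 14+36=50 <62, l++
l=8 r=16: 16+36=52 <62, l++
l=9 r=16: 17+36=53 <62, l++
l=10 r=16: 19+36=55 <62, l++
l=11 r=16: 22+36=58 <62, l++
l=12 r=16: 23+36=59 <62, l++
l=13 r=16: 25+36=61 <62, l++
l=14 r=16: 26+36=62, found

(26, 36)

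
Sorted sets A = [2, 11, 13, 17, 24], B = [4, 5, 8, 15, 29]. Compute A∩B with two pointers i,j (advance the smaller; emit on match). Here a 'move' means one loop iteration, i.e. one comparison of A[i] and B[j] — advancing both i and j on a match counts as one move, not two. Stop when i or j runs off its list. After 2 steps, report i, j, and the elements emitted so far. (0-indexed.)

i=1, j=1, emitted=[]

i=0 j=0: 2<4, i++
i=1 j=0: 11>4, j++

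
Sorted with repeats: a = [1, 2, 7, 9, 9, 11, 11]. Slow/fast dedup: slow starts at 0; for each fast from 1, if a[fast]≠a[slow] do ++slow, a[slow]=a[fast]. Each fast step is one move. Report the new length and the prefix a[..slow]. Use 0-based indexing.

length 5; prefix = [1, 2, 7, 9, 11]

(s=0,f=1) a[fast]=2≠a[slow]=1 write a[1]=2 → slow++,fast++
(s=1,f=2) a[fast]=7≠a[slow]=2 write a[2]=7 → slow++,fast++
(s=2,f=3) a[fast]=9≠a[slow]=7 write a[3]=9 → slow++,fast++
(s=3,f=4) a[fast]=9=a[slow] dup → fast++
(s=3,f=5) a[fast]=11≠a[slow]=9 write a[4]=11 → slow++,fast++
(s=4,f=6) a[fast]=11=a[slow] dup → fast++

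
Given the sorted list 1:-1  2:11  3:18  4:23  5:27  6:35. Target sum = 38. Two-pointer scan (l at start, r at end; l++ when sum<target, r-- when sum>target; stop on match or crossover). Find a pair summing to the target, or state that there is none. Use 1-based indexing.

(11, 27)

l=1 r=6: -1+35=34 <38, l++
l=2 r=6: 11+35=46 >38, r--
l=2 r=5: 11+27=38, found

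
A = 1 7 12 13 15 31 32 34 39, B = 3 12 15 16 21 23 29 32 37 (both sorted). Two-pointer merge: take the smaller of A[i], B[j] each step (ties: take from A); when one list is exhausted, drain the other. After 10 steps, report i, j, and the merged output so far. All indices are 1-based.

i=6, j=6, merged so far=[1, 3, 7, 12, 12, 13, 15, 15, 16, 21]

i=1 j=1: A[i]=1<=B[j]=3 take 1, i++
i=2 j=1: A[i]=7>B[j]=3 take 3, j++
i=2 j=2: A[i]=7<=B[j]=12 take 7, i++
i=3 j=2: A[i]=12<=B[j]=12 take 12, i++
i=4 j=2: A[i]=13>B[j]=12 take 12, j++
i=4 j=3: A[i]=13<=B[j]=15 take 13, i++
i=5 j=3: A[i]=15<=B[j]=15 take 15, i++
i=6 j=3: A[i]=31>B[j]=15 take 15, j++
i=6 j=4: A[i]=31>B[j]=16 take 16, j++
i=6 j=5: A[i]=31>B[j]=21 take 21, j++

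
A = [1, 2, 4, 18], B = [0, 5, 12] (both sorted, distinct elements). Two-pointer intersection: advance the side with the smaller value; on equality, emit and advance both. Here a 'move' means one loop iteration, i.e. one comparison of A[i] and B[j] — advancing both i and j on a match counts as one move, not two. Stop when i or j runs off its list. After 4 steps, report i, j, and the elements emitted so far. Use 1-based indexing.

i=4, j=2, emitted=[]

i=1 j=1: 1>0, j++
i=1 j=2: 1<5, i++
i=2 j=2: 2<5, i++
i=3 j=2: 4<5, i++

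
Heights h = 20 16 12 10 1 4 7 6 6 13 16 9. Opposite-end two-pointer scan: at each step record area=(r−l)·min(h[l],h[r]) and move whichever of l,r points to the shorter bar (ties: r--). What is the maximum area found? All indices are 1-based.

max area = 160

l=1 r=12: min(20,9)*11=99 best=99 *, r--
l=1 r=11: min(20,16)*10=160 best=160 *, r--
l=1 r=10: min(20,13)*9=117 best=160, r--
l=1 r=9: min(20,6)*8=48 best=160, r--
l=1 r=8: min(20,6)*7=42 best=160, r--
l=1 r=7: min(20,7)*6=42 best=160, r--
l=1 r=6: min(20,4)*5=20 best=160, r--
l=1 r=5: min(20,1)*4=4 best=160, r--
l=1 r=4: min(20,10)*3=30 best=160, r--
l=1 r=3: min(20,12)*2=24 best=160, r--
l=1 r=2: min(20,16)*1=16 best=160, r--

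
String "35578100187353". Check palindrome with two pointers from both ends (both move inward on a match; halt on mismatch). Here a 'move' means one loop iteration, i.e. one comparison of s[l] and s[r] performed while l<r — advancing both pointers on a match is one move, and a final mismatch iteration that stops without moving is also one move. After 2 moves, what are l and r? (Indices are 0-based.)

[0,13] '3'=='3' → l++,r--
[1,12] '5'=='5' → l++,r--

l=2, r=11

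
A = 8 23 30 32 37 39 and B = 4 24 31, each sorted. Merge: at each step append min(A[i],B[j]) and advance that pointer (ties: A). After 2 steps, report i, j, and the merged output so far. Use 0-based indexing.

i=1, j=1, merged so far=[4, 8]

[i=0,j=0] A[i]=8>B[j]=4 take 4 → j++
[i=0,j=1] A[i]=8<=B[j]=24 take 8 → i++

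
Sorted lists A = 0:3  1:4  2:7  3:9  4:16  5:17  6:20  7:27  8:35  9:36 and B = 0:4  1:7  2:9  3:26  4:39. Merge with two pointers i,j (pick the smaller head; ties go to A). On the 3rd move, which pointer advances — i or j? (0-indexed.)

j

i=0 j=0: A[i]=3<=B[j]=4 take 3, i++
i=1 j=0: A[i]=4<=B[j]=4 take 4, i++
i=2 j=0: A[i]=7>B[j]=4 take 4, j++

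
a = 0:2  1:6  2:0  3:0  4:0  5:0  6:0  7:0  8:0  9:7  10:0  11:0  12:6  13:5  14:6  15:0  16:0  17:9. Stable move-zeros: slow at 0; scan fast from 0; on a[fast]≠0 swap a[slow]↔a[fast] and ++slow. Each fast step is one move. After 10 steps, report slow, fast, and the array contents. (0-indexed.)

slow=0 fast=0: a[fast]=2≠0 swap→a[0]=2, slow++,fast++
slow=1 fast=1: a[fast]=6≠0 swap→a[1]=6, slow++,fast++
slow=2 fast=2: a[fast]=0, fast++
slow=2 fast=3: a[fast]=0, fast++
slow=2 fast=4: a[fast]=0, fast++
slow=2 fast=5: a[fast]=0, fast++
slow=2 fast=6: a[fast]=0, fast++
slow=2 fast=7: a[fast]=0, fast++
slow=2 fast=8: a[fast]=0, fast++
slow=2 fast=9: a[fast]=7≠0 swap→a[2]=7, slow++,fast++

slow=3, fast=10, a=[2, 6, 7, 0, 0, 0, 0, 0, 0, 0, 0, 0, 6, 5, 6, 0, 0, 9]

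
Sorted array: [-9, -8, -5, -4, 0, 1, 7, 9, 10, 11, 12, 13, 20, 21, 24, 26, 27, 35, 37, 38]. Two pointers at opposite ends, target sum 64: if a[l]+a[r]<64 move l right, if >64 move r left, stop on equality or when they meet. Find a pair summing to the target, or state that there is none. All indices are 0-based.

l=0 r=19: -9+38=29 <64, l++
l=1 r=19: -8+38=30 <64, l++
l=2 r=19: -5+38=33 <64, l++
l=3 r=19: -4+38=34 <64, l++
l=4 r=19: 0+38=38 <64, l++
l=5 r=19: 1+38=39 <64, l++
l=6 r=19: 7+38=45 <64, l++
l=7 r=19: 9+38=47 <64, l++
l=8 r=19: 10+38=48 <64, l++
l=9 r=19: 11+38=49 <64, l++
l=10 r=19: 12+38=50 <64, l++
l=11 r=19: 13+38=51 <64, l++
l=12 r=19: 20+38=58 <64, l++
l=13 r=19: 21+38=59 <64, l++
l=14 r=19: 24+38=62 <64, l++
l=15 r=19: 26+38=64, found

(26, 38)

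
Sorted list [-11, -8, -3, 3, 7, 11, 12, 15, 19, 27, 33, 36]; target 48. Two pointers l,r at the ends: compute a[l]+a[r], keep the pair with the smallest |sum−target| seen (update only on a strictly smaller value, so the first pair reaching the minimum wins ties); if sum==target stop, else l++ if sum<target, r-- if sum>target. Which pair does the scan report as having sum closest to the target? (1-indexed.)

pair (12, 36) with sum 48 (|Δ|=0)

l=1 r=12: -11+36=25 d=23 *, l++
l=2 r=12: -8+36=28 d=20 *, l++
l=3 r=12: -3+36=33 d=15 *, l++
l=4 r=12: 3+36=39 d=9 *, l++
l=5 r=12: 7+36=43 d=5 *, l++
l=6 r=12: 11+36=47 d=1 *, l++
l=7 r=12: 12+36=48 d=0 *, stop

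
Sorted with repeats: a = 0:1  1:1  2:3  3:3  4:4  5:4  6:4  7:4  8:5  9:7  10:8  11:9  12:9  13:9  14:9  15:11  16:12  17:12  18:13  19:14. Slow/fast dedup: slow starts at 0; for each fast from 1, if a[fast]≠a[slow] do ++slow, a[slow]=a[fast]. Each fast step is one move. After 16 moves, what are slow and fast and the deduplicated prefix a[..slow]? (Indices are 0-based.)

slow=0 fast=1: a[fast]=1=a[slow] dup, fast++
slow=0 fast=2: a[fast]=3≠a[slow]=1 write a[1]=3, slow++,fast++
slow=1 fast=3: a[fast]=3=a[slow] dup, fast++
slow=1 fast=4: a[fast]=4≠a[slow]=3 write a[2]=4, slow++,fast++
slow=2 fast=5: a[fast]=4=a[slow] dup, fast++
slow=2 fast=6: a[fast]=4=a[slow] dup, fast++
slow=2 fast=7: a[fast]=4=a[slow] dup, fast++
slow=2 fast=8: a[fast]=5≠a[slow]=4 write a[3]=5, slow++,fast++
slow=3 fast=9: a[fast]=7≠a[slow]=5 write a[4]=7, slow++,fast++
slow=4 fast=10: a[fast]=8≠a[slow]=7 write a[5]=8, slow++,fast++
slow=5 fast=11: a[fast]=9≠a[slow]=8 write a[6]=9, slow++,fast++
slow=6 fast=12: a[fast]=9=a[slow] dup, fast++
slow=6 fast=13: a[fast]=9=a[slow] dup, fast++
slow=6 fast=14: a[fast]=9=a[slow] dup, fast++
slow=6 fast=15: a[fast]=11≠a[slow]=9 write a[7]=11, slow++,fast++
slow=7 fast=16: a[fast]=12≠a[slow]=11 write a[8]=12, slow++,fast++

slow=8, fast=17, prefix=[1, 3, 4, 5, 7, 8, 9, 11, 12]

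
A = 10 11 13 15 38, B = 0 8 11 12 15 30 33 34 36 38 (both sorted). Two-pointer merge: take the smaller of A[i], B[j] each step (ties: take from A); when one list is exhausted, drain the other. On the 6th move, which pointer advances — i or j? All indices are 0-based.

j

[i=0,j=0] A[i]=10>B[j]=0 take 0 → j++
[i=0,j=1] A[i]=10>B[j]=8 take 8 → j++
[i=0,j=2] A[i]=10<=B[j]=11 take 10 → i++
[i=1,j=2] A[i]=11<=B[j]=11 take 11 → i++
[i=2,j=2] A[i]=13>B[j]=11 take 11 → j++
[i=2,j=3] A[i]=13>B[j]=12 take 12 → j++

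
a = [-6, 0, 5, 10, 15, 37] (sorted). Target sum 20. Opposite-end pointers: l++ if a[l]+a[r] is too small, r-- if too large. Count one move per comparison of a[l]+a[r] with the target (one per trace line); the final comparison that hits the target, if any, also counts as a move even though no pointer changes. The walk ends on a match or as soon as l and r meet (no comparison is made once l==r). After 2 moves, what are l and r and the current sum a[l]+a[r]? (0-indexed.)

[0,5] -6+37=31 >20 → r--
[0,4] -6+15=9 <20 → l++

l=1, r=4, sum=15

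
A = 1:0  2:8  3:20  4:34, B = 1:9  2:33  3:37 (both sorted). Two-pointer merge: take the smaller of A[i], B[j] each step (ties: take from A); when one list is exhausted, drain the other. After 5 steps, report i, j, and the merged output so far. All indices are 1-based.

i=1 j=1: A[i]=0<=B[j]=9 take 0, i++
i=2 j=1: A[i]=8<=B[j]=9 take 8, i++
i=3 j=1: A[i]=20>B[j]=9 take 9, j++
i=3 j=2: A[i]=20<=B[j]=33 take 20, i++
i=4 j=2: A[i]=34>B[j]=33 take 33, j++

i=4, j=3, merged so far=[0, 8, 9, 20, 33]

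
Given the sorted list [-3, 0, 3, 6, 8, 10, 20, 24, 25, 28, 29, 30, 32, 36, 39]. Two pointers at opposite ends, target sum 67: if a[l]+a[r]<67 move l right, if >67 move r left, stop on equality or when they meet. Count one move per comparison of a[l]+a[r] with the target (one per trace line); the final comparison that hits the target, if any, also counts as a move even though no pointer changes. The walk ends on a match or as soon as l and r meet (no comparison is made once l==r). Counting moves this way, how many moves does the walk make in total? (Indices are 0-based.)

10 moves

[0,14] -3+39=36 <67 → l++
[1,14] 0+39=39 <67 → l++
[2,14] 3+39=42 <67 → l++
[3,14] 6+39=45 <67 → l++
[4,14] 8+39=47 <67 → l++
[5,14] 10+39=49 <67 → l++
[6,14] 20+39=59 <67 → l++
[7,14] 24+39=63 <67 → l++
[8,14] 25+39=64 <67 → l++
[9,14] 28+39=67 → found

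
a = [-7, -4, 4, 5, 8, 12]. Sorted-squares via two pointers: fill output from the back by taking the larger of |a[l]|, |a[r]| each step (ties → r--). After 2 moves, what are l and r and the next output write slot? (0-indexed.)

l=0, r=3, next write slot=3

[0,5] |-7|<=|12| out[5]=144 → r--
[0,4] |-7|<=|8| out[4]=64 → r--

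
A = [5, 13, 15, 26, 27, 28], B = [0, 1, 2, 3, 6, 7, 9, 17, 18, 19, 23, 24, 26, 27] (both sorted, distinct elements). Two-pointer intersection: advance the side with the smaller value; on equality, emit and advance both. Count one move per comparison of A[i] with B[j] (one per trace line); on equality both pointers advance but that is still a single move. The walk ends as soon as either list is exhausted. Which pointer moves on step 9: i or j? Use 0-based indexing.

i

i=0 j=0: 5>0, j++
i=0 j=1: 5>1, j++
i=0 j=2: 5>2, j++
i=0 j=3: 5>3, j++
i=0 j=4: 5<6, i++
i=1 j=4: 13>6, j++
i=1 j=5: 13>7, j++
i=1 j=6: 13>9, j++
i=1 j=7: 13<17, i++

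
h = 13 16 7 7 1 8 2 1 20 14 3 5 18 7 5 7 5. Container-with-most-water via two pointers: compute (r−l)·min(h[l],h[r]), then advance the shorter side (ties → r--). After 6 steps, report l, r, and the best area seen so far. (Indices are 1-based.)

l=3, r=13, best area=176

l=1 r=17: min(13,5)*16=80 best=80 *, r--
l=1 r=16: min(13,7)*15=105 best=105 *, r--
l=1 r=15: min(13,5)*14=70 best=105, r--
l=1 r=14: min(13,7)*13=91 best=105, r--
l=1 r=13: min(13,18)*12=156 best=156 *, l++
l=2 r=13: min(16,18)*11=176 best=176 *, l++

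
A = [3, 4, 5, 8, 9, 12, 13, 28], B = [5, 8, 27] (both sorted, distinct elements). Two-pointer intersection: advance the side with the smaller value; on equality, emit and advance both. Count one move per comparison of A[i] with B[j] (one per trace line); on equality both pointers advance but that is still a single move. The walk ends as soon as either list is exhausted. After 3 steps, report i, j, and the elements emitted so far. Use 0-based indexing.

[i=0,j=0] 3<5 → i++
[i=1,j=0] 4<5 → i++
[i=2,j=0] 5==5 emit → i++,j++

i=3, j=1, emitted=[5]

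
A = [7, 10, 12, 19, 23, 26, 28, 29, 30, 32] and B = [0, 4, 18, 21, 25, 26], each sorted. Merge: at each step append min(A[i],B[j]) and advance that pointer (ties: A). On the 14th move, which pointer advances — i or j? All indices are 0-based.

[i=0,j=0] A[i]=7>B[j]=0 take 0 → j++
[i=0,j=1] A[i]=7>B[j]=4 take 4 → j++
[i=0,j=2] A[i]=7<=B[j]=18 take 7 → i++
[i=1,j=2] A[i]=10<=B[j]=18 take 10 → i++
[i=2,j=2] A[i]=12<=B[j]=18 take 12 → i++
[i=3,j=2] A[i]=19>B[j]=18 take 18 → j++
[i=3,j=3] A[i]=19<=B[j]=21 take 19 → i++
[i=4,j=3] A[i]=23>B[j]=21 take 21 → j++
[i=4,j=4] A[i]=23<=B[j]=25 take 23 → i++
[i=5,j=4] A[i]=26>B[j]=25 take 25 → j++
[i=5,j=5] A[i]=26<=B[j]=26 take 26 → i++
[i=6,j=5] A[i]=28>B[j]=26 take 26 → j++
[i=6,j=6] B done, take A[i]=28 → i++
[i=7,j=6] B done, take A[i]=29 → i++

i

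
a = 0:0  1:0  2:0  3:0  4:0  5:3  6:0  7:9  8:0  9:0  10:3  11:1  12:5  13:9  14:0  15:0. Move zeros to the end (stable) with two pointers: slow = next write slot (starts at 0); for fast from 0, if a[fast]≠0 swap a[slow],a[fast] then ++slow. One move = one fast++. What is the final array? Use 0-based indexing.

[3, 9, 3, 1, 5, 9, 0, 0, 0, 0, 0, 0, 0, 0, 0, 0]

slow=0 fast=0: a[fast]=0, fast++
slow=0 fast=1: a[fast]=0, fast++
slow=0 fast=2: a[fast]=0, fast++
slow=0 fast=3: a[fast]=0, fast++
slow=0 fast=4: a[fast]=0, fast++
slow=0 fast=5: a[fast]=3≠0 swap→a[0]=3, slow++,fast++
slow=1 fast=6: a[fast]=0, fast++
slow=1 fast=7: a[fast]=9≠0 swap→a[1]=9, slow++,fast++
slow=2 fast=8: a[fast]=0, fast++
slow=2 fast=9: a[fast]=0, fast++
slow=2 fast=10: a[fast]=3≠0 swap→a[2]=3, slow++,fast++
slow=3 fast=11: a[fast]=1≠0 swap→a[3]=1, slow++,fast++
slow=4 fast=12: a[fast]=5≠0 swap→a[4]=5, slow++,fast++
slow=5 fast=13: a[fast]=9≠0 swap→a[5]=9, slow++,fast++
slow=6 fast=14: a[fast]=0, fast++
slow=6 fast=15: a[fast]=0, fast++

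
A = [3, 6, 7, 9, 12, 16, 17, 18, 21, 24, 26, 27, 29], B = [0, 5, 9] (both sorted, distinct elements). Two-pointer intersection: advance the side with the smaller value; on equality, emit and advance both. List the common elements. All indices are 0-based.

i=0 j=0: 3>0, j++
i=0 j=1: 3<5, i++
i=1 j=1: 6>5, j++
i=1 j=2: 6<9, i++
i=2 j=2: 7<9, i++
i=3 j=2: 9==9 emit, i++,j++

intersection = [9]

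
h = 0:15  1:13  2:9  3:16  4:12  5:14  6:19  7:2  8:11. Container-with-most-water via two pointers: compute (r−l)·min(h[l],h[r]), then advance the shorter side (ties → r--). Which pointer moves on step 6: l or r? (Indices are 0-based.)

[0,8] min(15,11)*8=88 best=88 * → r--
[0,7] min(15,2)*7=14 best=88 → r--
[0,6] min(15,19)*6=90 best=90 * → l++
[1,6] min(13,19)*5=65 best=90 → l++
[2,6] min(9,19)*4=36 best=90 → l++
[3,6] min(16,19)*3=48 best=90 → l++

l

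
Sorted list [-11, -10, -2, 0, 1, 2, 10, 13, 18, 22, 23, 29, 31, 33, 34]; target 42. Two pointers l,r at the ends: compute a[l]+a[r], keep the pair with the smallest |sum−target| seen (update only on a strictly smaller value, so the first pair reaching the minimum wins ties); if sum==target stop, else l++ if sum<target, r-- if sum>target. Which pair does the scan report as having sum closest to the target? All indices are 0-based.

pair (13, 29) with sum 42 (|Δ|=0)

[0,14] -11+34=23 d=19 * → l++
[1,14] -10+34=24 d=18 * → l++
[2,14] -2+34=32 d=10 * → l++
[3,14] 0+34=34 d=8 * → l++
[4,14] 1+34=35 d=7 * → l++
[5,14] 2+34=36 d=6 * → l++
[6,14] 10+34=44 d=2 * → r--
[6,13] 10+33=43 d=1 * → r--
[6,12] 10+31=41 d=1 → l++
[7,12] 13+31=44 d=2 → r--
[7,11] 13+29=42 d=0 * → stop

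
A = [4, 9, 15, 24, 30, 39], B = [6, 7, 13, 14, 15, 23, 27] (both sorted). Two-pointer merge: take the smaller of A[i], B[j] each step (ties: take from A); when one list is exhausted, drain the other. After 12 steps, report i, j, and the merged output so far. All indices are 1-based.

i=1 j=1: A[i]=4<=B[j]=6 take 4, i++
i=2 j=1: A[i]=9>B[j]=6 take 6, j++
i=2 j=2: A[i]=9>B[j]=7 take 7, j++
i=2 j=3: A[i]=9<=B[j]=13 take 9, i++
i=3 j=3: A[i]=15>B[j]=13 take 13, j++
i=3 j=4: A[i]=15>B[j]=14 take 14, j++
i=3 j=5: A[i]=15<=B[j]=15 take 15, i++
i=4 j=5: A[i]=24>B[j]=15 take 15, j++
i=4 j=6: A[i]=24>B[j]=23 take 23, j++
i=4 j=7: A[i]=24<=B[j]=27 take 24, i++
i=5 j=7: A[i]=30>B[j]=27 take 27, j++
i=5 j=8: B done, take A[i]=30, i++

i=6, j=8, merged so far=[4, 6, 7, 9, 13, 14, 15, 15, 23, 24, 27, 30]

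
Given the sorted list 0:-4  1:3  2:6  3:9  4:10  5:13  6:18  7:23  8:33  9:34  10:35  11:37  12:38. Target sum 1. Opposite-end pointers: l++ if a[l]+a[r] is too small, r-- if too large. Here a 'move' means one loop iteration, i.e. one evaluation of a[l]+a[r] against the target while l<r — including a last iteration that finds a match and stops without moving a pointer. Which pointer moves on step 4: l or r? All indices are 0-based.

r

[0,12] -4+38=34 >1 → r--
[0,11] -4+37=33 >1 → r--
[0,10] -4+35=31 >1 → r--
[0,9] -4+34=30 >1 → r--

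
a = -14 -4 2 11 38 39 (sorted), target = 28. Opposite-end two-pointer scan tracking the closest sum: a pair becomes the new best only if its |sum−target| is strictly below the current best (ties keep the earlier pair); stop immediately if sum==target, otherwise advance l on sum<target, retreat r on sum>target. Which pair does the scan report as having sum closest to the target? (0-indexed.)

[0,5] -14+39=25 d=3 * → l++
[1,5] -4+39=35 d=7 → r--
[1,4] -4+38=34 d=6 → r--
[1,3] -4+11=7 d=21 → l++
[2,3] 2+11=13 d=15 → l++

pair (-14, 39) with sum 25 (|Δ|=3)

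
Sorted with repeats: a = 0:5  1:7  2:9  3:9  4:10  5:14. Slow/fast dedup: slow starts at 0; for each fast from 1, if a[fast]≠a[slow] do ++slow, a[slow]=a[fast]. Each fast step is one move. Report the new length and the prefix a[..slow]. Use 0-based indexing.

length 5; prefix = [5, 7, 9, 10, 14]

slow=0 fast=1: a[fast]=7≠a[slow]=5 write a[1]=7, slow++,fast++
slow=1 fast=2: a[fast]=9≠a[slow]=7 write a[2]=9, slow++,fast++
slow=2 fast=3: a[fast]=9=a[slow] dup, fast++
slow=2 fast=4: a[fast]=10≠a[slow]=9 write a[3]=10, slow++,fast++
slow=3 fast=5: a[fast]=14≠a[slow]=10 write a[4]=14, slow++,fast++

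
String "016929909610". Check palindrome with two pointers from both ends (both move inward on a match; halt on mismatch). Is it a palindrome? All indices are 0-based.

l=0 r=11: '0'=='0', l++,r--
l=1 r=10: '1'=='1', l++,r--
l=2 r=9: '6'=='6', l++,r--
l=3 r=8: '9'=='9', l++,r--
l=4 r=7: '2'!='0', stop

not a palindrome (mismatch at 4,7)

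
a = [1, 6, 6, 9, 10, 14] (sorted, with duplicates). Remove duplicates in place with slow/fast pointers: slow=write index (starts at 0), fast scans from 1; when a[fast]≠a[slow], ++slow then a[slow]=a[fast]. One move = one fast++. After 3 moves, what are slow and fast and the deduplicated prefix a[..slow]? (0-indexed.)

slow=2, fast=4, prefix=[1, 6, 9]

(s=0,f=1) a[fast]=6≠a[slow]=1 write a[1]=6 → slow++,fast++
(s=1,f=2) a[fast]=6=a[slow] dup → fast++
(s=1,f=3) a[fast]=9≠a[slow]=6 write a[2]=9 → slow++,fast++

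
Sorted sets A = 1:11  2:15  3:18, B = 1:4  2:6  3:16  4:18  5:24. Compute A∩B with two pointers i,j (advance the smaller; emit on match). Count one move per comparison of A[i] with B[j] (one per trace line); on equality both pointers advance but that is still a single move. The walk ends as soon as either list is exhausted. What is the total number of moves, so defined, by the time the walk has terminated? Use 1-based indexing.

6 moves

[i=1,j=1] 11>4 → j++
[i=1,j=2] 11>6 → j++
[i=1,j=3] 11<16 → i++
[i=2,j=3] 15<16 → i++
[i=3,j=3] 18>16 → j++
[i=3,j=4] 18==18 emit → i++,j++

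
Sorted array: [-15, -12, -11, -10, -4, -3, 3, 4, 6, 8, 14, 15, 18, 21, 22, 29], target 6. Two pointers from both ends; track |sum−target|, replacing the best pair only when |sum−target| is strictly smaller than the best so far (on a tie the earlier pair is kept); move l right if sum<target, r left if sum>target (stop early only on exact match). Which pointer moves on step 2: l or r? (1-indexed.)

r

l=1 r=16: -15+29=14 d=8 *, r--
l=1 r=15: -15+22=7 d=1 *, r--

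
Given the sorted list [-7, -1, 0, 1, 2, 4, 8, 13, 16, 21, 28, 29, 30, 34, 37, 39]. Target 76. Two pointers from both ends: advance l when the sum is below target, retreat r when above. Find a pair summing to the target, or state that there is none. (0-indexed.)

[0,15] -7+39=32 <76 → l++
[1,15] -1+39=38 <76 → l++
[2,15] 0+39=39 <76 → l++
[3,15] 1+39=40 <76 → l++
[4,15] 2+39=41 <76 → l++
[5,15] 4+39=43 <76 → l++
[6,15] 8+39=47 <76 → l++
[7,15] 13+39=52 <76 → l++
[8,15] 16+39=55 <76 → l++
[9,15] 21+39=60 <76 → l++
[10,15] 28+39=67 <76 → l++
[11,15] 29+39=68 <76 → l++
[12,15] 30+39=69 <76 → l++
[13,15] 34+39=73 <76 → l++
[14,15] 37+39=76 → found

(37, 39)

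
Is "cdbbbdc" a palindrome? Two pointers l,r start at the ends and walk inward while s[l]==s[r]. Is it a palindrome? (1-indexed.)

palindrome

[1,7] 'c'=='c' → l++,r--
[2,6] 'd'=='d' → l++,r--
[3,5] 'b'=='b' → l++,r--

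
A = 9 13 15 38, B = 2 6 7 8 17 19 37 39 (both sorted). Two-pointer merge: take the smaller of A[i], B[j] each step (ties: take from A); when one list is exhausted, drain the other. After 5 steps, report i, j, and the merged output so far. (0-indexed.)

i=1, j=4, merged so far=[2, 6, 7, 8, 9]

[i=0,j=0] A[i]=9>B[j]=2 take 2 → j++
[i=0,j=1] A[i]=9>B[j]=6 take 6 → j++
[i=0,j=2] A[i]=9>B[j]=7 take 7 → j++
[i=0,j=3] A[i]=9>B[j]=8 take 8 → j++
[i=0,j=4] A[i]=9<=B[j]=17 take 9 → i++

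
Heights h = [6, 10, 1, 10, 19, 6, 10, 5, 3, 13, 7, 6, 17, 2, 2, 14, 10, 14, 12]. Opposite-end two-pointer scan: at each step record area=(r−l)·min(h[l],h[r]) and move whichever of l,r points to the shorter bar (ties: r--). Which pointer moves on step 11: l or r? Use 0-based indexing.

r

l=0 r=18: min(6,12)*18=108 best=108 *, l++
l=1 r=18: min(10,12)*17=170 best=170 *, l++
l=2 r=18: min(1,12)*16=16 best=170, l++
l=3 r=18: min(10,12)*15=150 best=170, l++
l=4 r=18: min(19,12)*14=168 best=170, r--
l=4 r=17: min(19,14)*13=182 best=182 *, r--
l=4 r=16: min(19,10)*12=120 best=182, r--
l=4 r=15: min(19,14)*11=154 best=182, r--
l=4 r=14: min(19,2)*10=20 best=182, r--
l=4 r=13: min(19,2)*9=18 best=182, r--
l=4 r=12: min(19,17)*8=136 best=182, r--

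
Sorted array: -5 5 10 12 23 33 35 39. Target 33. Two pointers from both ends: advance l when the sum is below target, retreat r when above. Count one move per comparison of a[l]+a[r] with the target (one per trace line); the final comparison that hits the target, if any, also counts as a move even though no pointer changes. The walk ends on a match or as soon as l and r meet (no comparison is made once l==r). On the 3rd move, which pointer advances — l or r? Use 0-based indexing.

r

[0,7] -5+39=34 >33 → r--
[0,6] -5+35=30 <33 → l++
[1,6] 5+35=40 >33 → r--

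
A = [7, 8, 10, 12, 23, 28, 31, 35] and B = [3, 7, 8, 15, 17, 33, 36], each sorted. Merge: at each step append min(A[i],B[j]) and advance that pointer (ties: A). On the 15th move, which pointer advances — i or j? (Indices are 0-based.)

j

i=0 j=0: A[i]=7>B[j]=3 take 3, j++
i=0 j=1: A[i]=7<=B[j]=7 take 7, i++
i=1 j=1: A[i]=8>B[j]=7 take 7, j++
i=1 j=2: A[i]=8<=B[j]=8 take 8, i++
i=2 j=2: A[i]=10>B[j]=8 take 8, j++
i=2 j=3: A[i]=10<=B[j]=15 take 10, i++
i=3 j=3: A[i]=12<=B[j]=15 take 12, i++
i=4 j=3: A[i]=23>B[j]=15 take 15, j++
i=4 j=4: A[i]=23>B[j]=17 take 17, j++
i=4 j=5: A[i]=23<=B[j]=33 take 23, i++
i=5 j=5: A[i]=28<=B[j]=33 take 28, i++
i=6 j=5: A[i]=31<=B[j]=33 take 31, i++
i=7 j=5: A[i]=35>B[j]=33 take 33, j++
i=7 j=6: A[i]=35<=B[j]=36 take 35, i++
i=8 j=6: A done, take B[j]=36, j++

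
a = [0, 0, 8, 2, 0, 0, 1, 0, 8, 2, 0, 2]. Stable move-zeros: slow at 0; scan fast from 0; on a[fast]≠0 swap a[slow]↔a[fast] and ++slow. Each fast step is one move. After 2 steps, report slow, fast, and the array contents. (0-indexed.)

(s=0,f=0) a[fast]=0 → fast++
(s=0,f=1) a[fast]=0 → fast++

slow=0, fast=2, a=[0, 0, 8, 2, 0, 0, 1, 0, 8, 2, 0, 2]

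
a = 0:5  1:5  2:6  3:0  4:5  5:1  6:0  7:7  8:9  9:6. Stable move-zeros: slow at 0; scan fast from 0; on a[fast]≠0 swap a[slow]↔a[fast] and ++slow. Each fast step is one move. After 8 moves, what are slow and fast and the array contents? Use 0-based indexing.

slow=6, fast=8, a=[5, 5, 6, 5, 1, 7, 0, 0, 9, 6]

slow=0 fast=0: a[fast]=5≠0 swap→a[0]=5, slow++,fast++
slow=1 fast=1: a[fast]=5≠0 swap→a[1]=5, slow++,fast++
slow=2 fast=2: a[fast]=6≠0 swap→a[2]=6, slow++,fast++
slow=3 fast=3: a[fast]=0, fast++
slow=3 fast=4: a[fast]=5≠0 swap→a[3]=5, slow++,fast++
slow=4 fast=5: a[fast]=1≠0 swap→a[4]=1, slow++,fast++
slow=5 fast=6: a[fast]=0, fast++
slow=5 fast=7: a[fast]=7≠0 swap→a[5]=7, slow++,fast++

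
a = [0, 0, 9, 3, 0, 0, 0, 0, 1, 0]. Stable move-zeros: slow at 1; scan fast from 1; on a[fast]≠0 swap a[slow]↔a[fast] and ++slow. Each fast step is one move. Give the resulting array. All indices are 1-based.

[9, 3, 1, 0, 0, 0, 0, 0, 0, 0]

(s=1,f=1) a[fast]=0 → fast++
(s=1,f=2) a[fast]=0 → fast++
(s=1,f=3) a[fast]=9≠0 swap→a[1]=9 → slow++,fast++
(s=2,f=4) a[fast]=3≠0 swap→a[2]=3 → slow++,fast++
(s=3,f=5) a[fast]=0 → fast++
(s=3,f=6) a[fast]=0 → fast++
(s=3,f=7) a[fast]=0 → fast++
(s=3,f=8) a[fast]=0 → fast++
(s=3,f=9) a[fast]=1≠0 swap→a[3]=1 → slow++,fast++
(s=4,f=10) a[fast]=0 → fast++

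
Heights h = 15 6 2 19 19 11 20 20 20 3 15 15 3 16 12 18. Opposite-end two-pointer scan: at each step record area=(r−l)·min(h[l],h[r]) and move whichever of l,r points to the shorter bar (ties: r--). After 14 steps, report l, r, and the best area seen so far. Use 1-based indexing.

l=7, r=8, best area=225

l=1 r=16: min(15,18)*15=225 best=225 *, l++
l=2 r=16: min(6,18)*14=84 best=225, l++
l=3 r=16: min(2,18)*13=26 best=225, l++
l=4 r=16: min(19,18)*12=216 best=225, r--
l=4 r=15: min(19,12)*11=132 best=225, r--
l=4 r=14: min(19,16)*10=160 best=225, r--
l=4 r=13: min(19,3)*9=27 best=225, r--
l=4 r=12: min(19,15)*8=120 best=225, r--
l=4 r=11: min(19,15)*7=105 best=225, r--
l=4 r=10: min(19,3)*6=18 best=225, r--
l=4 r=9: min(19,20)*5=95 best=225, l++
l=5 r=9: min(19,20)*4=76 best=225, l++
l=6 r=9: min(11,20)*3=33 best=225, l++
l=7 r=9: min(20,20)*2=40 best=225, r--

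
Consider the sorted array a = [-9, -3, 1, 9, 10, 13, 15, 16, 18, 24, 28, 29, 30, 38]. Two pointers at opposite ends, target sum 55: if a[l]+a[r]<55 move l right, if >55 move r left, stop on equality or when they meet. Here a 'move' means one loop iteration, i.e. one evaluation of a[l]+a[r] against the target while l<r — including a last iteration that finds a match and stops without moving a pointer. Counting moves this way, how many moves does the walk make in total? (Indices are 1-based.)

13 moves

l=1 r=14: -9+38=29 <55, l++
l=2 r=14: -3+38=35 <55, l++
l=3 r=14: 1+38=39 <55, l++
l=4 r=14: 9+38=47 <55, l++
l=5 r=14: 10+38=48 <55, l++
l=6 r=14: 13+38=51 <55, l++
l=7 r=14: 15+38=53 <55, l++
l=8 r=14: 16+38=54 <55, l++
l=9 r=14: 18+38=56 >55, r--
l=9 r=13: 18+30=48 <55, l++
l=10 r=13: 24+30=54 <55, l++
l=11 r=13: 28+30=58 >55, r--
l=11 r=12: 28+29=57 >55, r--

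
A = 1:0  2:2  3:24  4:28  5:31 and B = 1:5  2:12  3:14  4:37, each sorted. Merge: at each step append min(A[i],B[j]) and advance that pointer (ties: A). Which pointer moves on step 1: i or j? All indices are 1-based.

[i=1,j=1] A[i]=0<=B[j]=5 take 0 → i++

i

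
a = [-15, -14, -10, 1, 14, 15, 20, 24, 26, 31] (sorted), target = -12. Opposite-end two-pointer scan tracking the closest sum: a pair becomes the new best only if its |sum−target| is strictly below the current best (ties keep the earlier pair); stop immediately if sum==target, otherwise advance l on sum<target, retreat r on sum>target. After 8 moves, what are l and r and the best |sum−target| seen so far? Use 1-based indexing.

l=3, r=4, best |Δ|=1

[1,10] -15+31=16 d=28 * → r--
[1,9] -15+26=11 d=23 * → r--
[1,8] -15+24=9 d=21 * → r--
[1,7] -15+20=5 d=17 * → r--
[1,6] -15+15=0 d=12 * → r--
[1,5] -15+14=-1 d=11 * → r--
[1,4] -15+1=-14 d=2 * → l++
[2,4] -14+1=-13 d=1 * → l++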